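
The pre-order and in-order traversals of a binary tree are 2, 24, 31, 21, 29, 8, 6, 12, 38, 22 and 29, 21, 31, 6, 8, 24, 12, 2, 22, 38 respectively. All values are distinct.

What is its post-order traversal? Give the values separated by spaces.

The first element of pre-order is the root; it splits in-order into left and right subtrees.
Root 2: left subtree has 7 nodes {29, 21, 31, 6, 8, 24, 12}, right has 2 {22, 38}.
  Root 24: left subtree has 5 nodes {29, 21, 31, 6, 8}, right has 1 {12}.
    Root 31: left subtree has 2 nodes {29, 21}, right has 2 {6, 8}.
      Root 21: left subtree has 1 node {29}, right has 0 { }.
      Root 8: left subtree has 1 node {6}, right has 0 { }.
  Root 38: left subtree has 1 node {22}, right has 0 { }.

29 21 6 8 31 12 24 22 38 2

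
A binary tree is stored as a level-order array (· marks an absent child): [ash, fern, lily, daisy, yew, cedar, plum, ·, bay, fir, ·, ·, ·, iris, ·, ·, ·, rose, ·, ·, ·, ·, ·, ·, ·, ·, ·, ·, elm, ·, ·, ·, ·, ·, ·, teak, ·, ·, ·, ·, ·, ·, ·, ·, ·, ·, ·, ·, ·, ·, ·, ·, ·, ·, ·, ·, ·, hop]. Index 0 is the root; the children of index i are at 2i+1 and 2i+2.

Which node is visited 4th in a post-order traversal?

daisy

Post-order visits the left subtree, then the right subtree, then the node.
At ash: go left to fern.
  At fern: go left to daisy.
    At daisy: no left child.
    At daisy: go right to bay.
      At bay: go left to rose.
        At rose: go left to teak.
          teak is a leaf — visit teak.
        At rose: no right child.
        Visit rose.
      At bay: no right child.
      Visit bay.
    Visit daisy.
  At fern: go right to yew.
    At yew: go left to fir.
      fir is a leaf — visit fir.
    At yew: no right child.
    Visit yew.
  Visit fern.
At ash: go right to lily.
  At lily: go left to cedar.
    cedar is a leaf — visit cedar.
  At lily: go right to plum.
    At plum: go left to iris.
      At iris: no left child.
      At iris: go right to elm.
        At elm: go left to hop.
          hop is a leaf — visit hop.
        At elm: no right child.
        Visit elm.
      Visit iris.
    At plum: no right child.
    Visit plum.
  Visit lily.
Visit ash.
Full post-order sequence: teak, rose, bay, daisy, fir, yew, fern, cedar, hop, elm, iris, plum, lily, ash.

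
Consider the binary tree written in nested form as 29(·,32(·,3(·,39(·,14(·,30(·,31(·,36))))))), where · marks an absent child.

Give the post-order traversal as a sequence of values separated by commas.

36, 31, 30, 14, 39, 3, 32, 29

Post-order visits the left subtree, then the right subtree, then the node.
At 29: no left child.
At 29: go right to 32.
  At 32: no left child.
  At 32: go right to 3.
    At 3: no left child.
    At 3: go right to 39.
      At 39: no left child.
      At 39: go right to 14.
        At 14: no left child.
        At 14: go right to 30.
          At 30: no left child.
          At 30: go right to 31.
            At 31: no left child.
            At 31: go right to 36.
              36 is a leaf — visit 36.
            Visit 31.
          Visit 30.
        Visit 14.
      Visit 39.
    Visit 3.
  Visit 32.
Visit 29.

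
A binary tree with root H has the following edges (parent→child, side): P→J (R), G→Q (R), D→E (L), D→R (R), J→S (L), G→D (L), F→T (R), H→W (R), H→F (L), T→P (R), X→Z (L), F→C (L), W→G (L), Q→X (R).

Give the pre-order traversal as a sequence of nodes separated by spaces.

Pre-order visits the node, then its left subtree, then its right subtree.
Visit H.
At H: go left to F.
  Visit F.
  At F: go left to C.
    C is a leaf — visit C.
  At F: go right to T.
    Visit T.
    At T: no left child.
    At T: go right to P.
      Visit P.
      At P: no left child.
      At P: go right to J.
        Visit J.
        At J: go left to S.
          S is a leaf — visit S.
        At J: no right child.
At H: go right to W.
  Visit W.
  At W: go left to G.
    Visit G.
    At G: go left to D.
      Visit D.
      At D: go left to E.
        E is a leaf — visit E.
      At D: go right to R.
        R is a leaf — visit R.
    At G: go right to Q.
      Visit Q.
      At Q: no left child.
      At Q: go right to X.
        Visit X.
        At X: go left to Z.
          Z is a leaf — visit Z.
        At X: no right child.
  At W: no right child.

H F C T P J S W G D E R Q X Z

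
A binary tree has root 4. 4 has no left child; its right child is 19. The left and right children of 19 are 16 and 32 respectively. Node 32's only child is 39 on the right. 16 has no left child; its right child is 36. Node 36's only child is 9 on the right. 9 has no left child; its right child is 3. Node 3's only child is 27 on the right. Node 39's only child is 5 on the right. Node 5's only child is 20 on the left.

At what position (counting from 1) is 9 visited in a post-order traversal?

Post-order visits the left subtree, then the right subtree, then the node.
At 4: no left child.
At 4: go right to 19.
  At 19: go left to 16.
    At 16: no left child.
    At 16: go right to 36.
      At 36: no left child.
      At 36: go right to 9.
        At 9: no left child.
        At 9: go right to 3.
          At 3: no left child.
          At 3: go right to 27.
            27 is a leaf — visit 27.
          Visit 3.
        Visit 9.
      Visit 36.
    Visit 16.
  At 19: go right to 32.
    At 32: no left child.
    At 32: go right to 39.
      At 39: no left child.
      At 39: go right to 5.
        At 5: go left to 20.
          20 is a leaf — visit 20.
        At 5: no right child.
        Visit 5.
      Visit 39.
    Visit 32.
  Visit 19.
Visit 4.
Full post-order sequence: 27, 3, 9, 36, 16, 20, 5, 39, 32, 19, 4.

3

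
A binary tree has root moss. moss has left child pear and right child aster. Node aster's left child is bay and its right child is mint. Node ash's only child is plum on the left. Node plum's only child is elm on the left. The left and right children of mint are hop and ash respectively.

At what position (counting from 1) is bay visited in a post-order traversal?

2

Post-order visits the left subtree, then the right subtree, then the node.
At moss: go left to pear.
  pear is a leaf — visit pear.
At moss: go right to aster.
  At aster: go left to bay.
    bay is a leaf — visit bay.
  At aster: go right to mint.
    At mint: go left to hop.
      hop is a leaf — visit hop.
    At mint: go right to ash.
      At ash: go left to plum.
        At plum: go left to elm.
          elm is a leaf — visit elm.
        At plum: no right child.
        Visit plum.
      At ash: no right child.
      Visit ash.
    Visit mint.
  Visit aster.
Visit moss.
Full post-order sequence: pear, bay, hop, elm, plum, ash, mint, aster, moss.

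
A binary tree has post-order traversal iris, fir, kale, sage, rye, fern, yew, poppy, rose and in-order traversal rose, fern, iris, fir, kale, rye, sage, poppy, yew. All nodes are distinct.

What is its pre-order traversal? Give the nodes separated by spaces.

The last element of post-order is the root; it splits in-order into left and right subtrees.
Root rose: left subtree has 0 nodes { }, right has 8 {fern, iris, fir, kale, rye, sage, poppy, yew}.
  Root poppy: left subtree has 6 nodes {fern, iris, fir, kale, rye, sage}, right has 1 {yew}.
    Root fern: left subtree has 0 nodes { }, right has 5 {iris, fir, kale, rye, sage}.
      Root rye: left subtree has 3 nodes {iris, fir, kale}, right has 1 {sage}.
        Root kale: left subtree has 2 nodes {iris, fir}, right has 0 { }.
          Root fir: left subtree has 1 node {iris}, right has 0 { }.

rose poppy fern rye kale fir iris sage yew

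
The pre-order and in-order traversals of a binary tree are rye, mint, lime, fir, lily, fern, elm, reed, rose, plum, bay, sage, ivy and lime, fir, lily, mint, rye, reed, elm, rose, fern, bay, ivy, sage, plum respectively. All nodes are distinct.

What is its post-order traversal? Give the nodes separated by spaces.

lily fir lime mint reed rose elm ivy sage bay plum fern rye

The first element of pre-order is the root; it splits in-order into left and right subtrees.
Root rye: left subtree has 4 nodes {lime, fir, lily, mint}, right has 8 {reed, elm, rose, fern, bay, ivy, sage, plum}.
  Root mint: left subtree has 3 nodes {lime, fir, lily}, right has 0 { }.
    Root lime: left subtree has 0 nodes { }, right has 2 {fir, lily}.
      Root fir: left subtree has 0 nodes { }, right has 1 {lily}.
  Root fern: left subtree has 3 nodes {reed, elm, rose}, right has 4 {bay, ivy, sage, plum}.
    Root elm: left subtree has 1 node {reed}, right has 1 {rose}.
    Root plum: left subtree has 3 nodes {bay, ivy, sage}, right has 0 { }.
      Root bay: left subtree has 0 nodes { }, right has 2 {ivy, sage}.
        Root sage: left subtree has 1 node {ivy}, right has 0 { }.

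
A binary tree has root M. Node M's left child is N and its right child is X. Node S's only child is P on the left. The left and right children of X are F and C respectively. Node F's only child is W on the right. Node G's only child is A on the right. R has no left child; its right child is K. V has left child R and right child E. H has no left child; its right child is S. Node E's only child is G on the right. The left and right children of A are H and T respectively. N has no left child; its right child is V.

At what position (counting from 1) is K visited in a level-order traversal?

10

Level-order visits nodes level by level from the root, left to right within each level.
Level 0: M
Level 1: N, X
Level 2: V, F, C
Level 3: R, E, W
Level 4: K, G
Level 5: A
Level 6: H, T
Level 7: S
Level 8: P
Full level-order sequence: M, N, X, V, F, C, R, E, W, K, G, A, H, T, S, P.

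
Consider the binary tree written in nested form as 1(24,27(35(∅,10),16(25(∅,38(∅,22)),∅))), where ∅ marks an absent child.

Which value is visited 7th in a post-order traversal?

Post-order visits the left subtree, then the right subtree, then the node.
At 1: go left to 24.
  24 is a leaf — visit 24.
At 1: go right to 27.
  At 27: go left to 35.
    At 35: no left child.
    At 35: go right to 10.
      10 is a leaf — visit 10.
    Visit 35.
  At 27: go right to 16.
    At 16: go left to 25.
      At 25: no left child.
      At 25: go right to 38.
        At 38: no left child.
        At 38: go right to 22.
          22 is a leaf — visit 22.
        Visit 38.
      Visit 25.
    At 16: no right child.
    Visit 16.
  Visit 27.
Visit 1.
Full post-order sequence: 24, 10, 35, 22, 38, 25, 16, 27, 1.

16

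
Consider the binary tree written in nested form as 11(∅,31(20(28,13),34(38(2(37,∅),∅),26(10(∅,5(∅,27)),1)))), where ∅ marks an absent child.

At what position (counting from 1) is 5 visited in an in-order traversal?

In-order visits the left subtree, then the node, then the right subtree.
At 11: no left child.
Visit 11.
At 11: go right to 31.
  At 31: go left to 20.
    At 20: go left to 28.
      28 is a leaf — visit 28.
    Visit 20.
    At 20: go right to 13.
      13 is a leaf — visit 13.
  Visit 31.
  At 31: go right to 34.
    At 34: go left to 38.
      At 38: go left to 2.
        At 2: go left to 37.
          37 is a leaf — visit 37.
        Visit 2.
        At 2: no right child.
      Visit 38.
      At 38: no right child.
    Visit 34.
    At 34: go right to 26.
      At 26: go left to 10.
        At 10: no left child.
        Visit 10.
        At 10: go right to 5.
          At 5: no left child.
          Visit 5.
          At 5: go right to 27.
            27 is a leaf — visit 27.
      Visit 26.
      At 26: go right to 1.
        1 is a leaf — visit 1.
Full in-order sequence: 11, 28, 20, 13, 31, 37, 2, 38, 34, 10, 5, 27, 26, 1.

11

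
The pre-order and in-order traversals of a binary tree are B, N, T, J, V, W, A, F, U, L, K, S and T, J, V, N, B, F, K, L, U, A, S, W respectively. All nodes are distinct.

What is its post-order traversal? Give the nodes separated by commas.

V, J, T, N, K, L, U, F, S, A, W, B

The first element of pre-order is the root; it splits in-order into left and right subtrees.
Root B: left subtree has 4 nodes {T, J, V, N}, right has 7 {F, K, L, U, A, S, W}.
  Root N: left subtree has 3 nodes {T, J, V}, right has 0 { }.
    Root T: left subtree has 0 nodes { }, right has 2 {J, V}.
      Root J: left subtree has 0 nodes { }, right has 1 {V}.
  Root W: left subtree has 6 nodes {F, K, L, U, A, S}, right has 0 { }.
    Root A: left subtree has 4 nodes {F, K, L, U}, right has 1 {S}.
      Root F: left subtree has 0 nodes { }, right has 3 {K, L, U}.
        Root U: left subtree has 2 nodes {K, L}, right has 0 { }.
          Root L: left subtree has 1 node {K}, right has 0 { }.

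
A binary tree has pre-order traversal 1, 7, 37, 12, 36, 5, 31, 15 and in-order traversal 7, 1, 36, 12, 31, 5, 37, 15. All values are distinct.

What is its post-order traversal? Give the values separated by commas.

The first element of pre-order is the root; it splits in-order into left and right subtrees.
Root 1: left subtree has 1 node {7}, right has 6 {36, 12, 31, 5, 37, 15}.
  Root 37: left subtree has 4 nodes {36, 12, 31, 5}, right has 1 {15}.
    Root 12: left subtree has 1 node {36}, right has 2 {31, 5}.
      Root 5: left subtree has 1 node {31}, right has 0 { }.

7, 36, 31, 5, 12, 15, 37, 1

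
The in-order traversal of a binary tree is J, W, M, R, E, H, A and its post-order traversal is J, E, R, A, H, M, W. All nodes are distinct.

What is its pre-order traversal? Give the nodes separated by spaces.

W J M H R E A

The last element of post-order is the root; it splits in-order into left and right subtrees.
Root W: left subtree has 1 node {J}, right has 5 {M, R, E, H, A}.
  Root M: left subtree has 0 nodes { }, right has 4 {R, E, H, A}.
    Root H: left subtree has 2 nodes {R, E}, right has 1 {A}.
      Root R: left subtree has 0 nodes { }, right has 1 {E}.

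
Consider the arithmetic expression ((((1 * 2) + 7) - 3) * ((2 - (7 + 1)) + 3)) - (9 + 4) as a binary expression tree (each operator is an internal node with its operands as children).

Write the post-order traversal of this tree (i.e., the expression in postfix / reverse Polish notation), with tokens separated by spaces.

1 2 * 7 + 3 - 2 7 1 + - 3 + * 9 4 + -

Post-order on an expression tree gives postfix notation: for each operator, emit left operand, right operand, then the operator.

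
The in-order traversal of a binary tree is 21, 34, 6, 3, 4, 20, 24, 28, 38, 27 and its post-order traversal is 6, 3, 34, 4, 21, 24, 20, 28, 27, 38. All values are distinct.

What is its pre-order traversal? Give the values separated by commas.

38, 28, 20, 21, 4, 34, 3, 6, 24, 27

The last element of post-order is the root; it splits in-order into left and right subtrees.
Root 38: left subtree has 8 nodes {21, 34, 6, 3, 4, 20, 24, 28}, right has 1 {27}.
  Root 28: left subtree has 7 nodes {21, 34, 6, 3, 4, 20, 24}, right has 0 { }.
    Root 20: left subtree has 5 nodes {21, 34, 6, 3, 4}, right has 1 {24}.
      Root 21: left subtree has 0 nodes { }, right has 4 {34, 6, 3, 4}.
        Root 4: left subtree has 3 nodes {34, 6, 3}, right has 0 { }.
          Root 34: left subtree has 0 nodes { }, right has 2 {6, 3}.
            Root 3: left subtree has 1 node {6}, right has 0 { }.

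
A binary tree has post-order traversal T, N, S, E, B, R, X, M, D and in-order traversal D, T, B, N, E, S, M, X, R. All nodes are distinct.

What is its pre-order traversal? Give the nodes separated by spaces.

The last element of post-order is the root; it splits in-order into left and right subtrees.
Root D: left subtree has 0 nodes { }, right has 8 {T, B, N, E, S, M, X, R}.
  Root M: left subtree has 5 nodes {T, B, N, E, S}, right has 2 {X, R}.
    Root B: left subtree has 1 node {T}, right has 3 {N, E, S}.
      Root E: left subtree has 1 node {N}, right has 1 {S}.
    Root X: left subtree has 0 nodes { }, right has 1 {R}.

D M B T E N S X R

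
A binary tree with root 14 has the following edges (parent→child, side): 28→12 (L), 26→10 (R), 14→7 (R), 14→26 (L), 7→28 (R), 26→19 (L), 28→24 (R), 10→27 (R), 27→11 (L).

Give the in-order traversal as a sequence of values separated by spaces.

In-order visits the left subtree, then the node, then the right subtree.
At 14: go left to 26.
  At 26: go left to 19.
    19 is a leaf — visit 19.
  Visit 26.
  At 26: go right to 10.
    At 10: no left child.
    Visit 10.
    At 10: go right to 27.
      At 27: go left to 11.
        11 is a leaf — visit 11.
      Visit 27.
      At 27: no right child.
Visit 14.
At 14: go right to 7.
  At 7: no left child.
  Visit 7.
  At 7: go right to 28.
    At 28: go left to 12.
      12 is a leaf — visit 12.
    Visit 28.
    At 28: go right to 24.
      24 is a leaf — visit 24.

19 26 10 11 27 14 7 12 28 24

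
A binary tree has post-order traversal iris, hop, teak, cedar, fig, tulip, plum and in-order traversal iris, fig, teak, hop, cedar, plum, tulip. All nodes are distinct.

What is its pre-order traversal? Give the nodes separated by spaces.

plum fig iris cedar teak hop tulip

The last element of post-order is the root; it splits in-order into left and right subtrees.
Root plum: left subtree has 5 nodes {iris, fig, teak, hop, cedar}, right has 1 {tulip}.
  Root fig: left subtree has 1 node {iris}, right has 3 {teak, hop, cedar}.
    Root cedar: left subtree has 2 nodes {teak, hop}, right has 0 { }.
      Root teak: left subtree has 0 nodes { }, right has 1 {hop}.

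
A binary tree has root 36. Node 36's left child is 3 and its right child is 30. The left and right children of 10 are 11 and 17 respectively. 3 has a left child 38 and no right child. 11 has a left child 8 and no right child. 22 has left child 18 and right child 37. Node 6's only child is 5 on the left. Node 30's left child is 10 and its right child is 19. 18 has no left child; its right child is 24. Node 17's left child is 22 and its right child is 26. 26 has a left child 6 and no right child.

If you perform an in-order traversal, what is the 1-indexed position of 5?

In-order visits the left subtree, then the node, then the right subtree.
At 36: go left to 3.
  At 3: go left to 38.
    38 is a leaf — visit 38.
  Visit 3.
  At 3: no right child.
Visit 36.
At 36: go right to 30.
  At 30: go left to 10.
    At 10: go left to 11.
      At 11: go left to 8.
        8 is a leaf — visit 8.
      Visit 11.
      At 11: no right child.
    Visit 10.
    At 10: go right to 17.
      At 17: go left to 22.
        At 22: go left to 18.
          At 18: no left child.
          Visit 18.
          At 18: go right to 24.
            24 is a leaf — visit 24.
        Visit 22.
        At 22: go right to 37.
          37 is a leaf — visit 37.
      Visit 17.
      At 17: go right to 26.
        At 26: go left to 6.
          At 6: go left to 5.
            5 is a leaf — visit 5.
          Visit 6.
          At 6: no right child.
        Visit 26.
        At 26: no right child.
  Visit 30.
  At 30: go right to 19.
    19 is a leaf — visit 19.
Full in-order sequence: 38, 3, 36, 8, 11, 10, 18, 24, 22, 37, 17, 5, 6, 26, 30, 19.

12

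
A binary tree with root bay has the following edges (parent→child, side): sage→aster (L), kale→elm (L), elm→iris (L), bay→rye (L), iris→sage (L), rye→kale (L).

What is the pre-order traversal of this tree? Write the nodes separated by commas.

Pre-order visits the node, then its left subtree, then its right subtree.
Visit bay.
At bay: go left to rye.
  Visit rye.
  At rye: go left to kale.
    Visit kale.
    At kale: go left to elm.
      Visit elm.
      At elm: go left to iris.
        Visit iris.
        At iris: go left to sage.
          Visit sage.
          At sage: go left to aster.
            aster is a leaf — visit aster.
          At sage: no right child.
        At iris: no right child.
      At elm: no right child.
    At kale: no right child.
  At rye: no right child.
At bay: no right child.

bay, rye, kale, elm, iris, sage, aster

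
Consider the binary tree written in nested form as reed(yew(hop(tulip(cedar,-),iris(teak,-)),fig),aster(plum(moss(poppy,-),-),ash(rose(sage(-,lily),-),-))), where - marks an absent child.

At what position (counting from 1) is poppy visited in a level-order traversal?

14

Level-order visits nodes level by level from the root, left to right within each level.
Level 0: reed
Level 1: yew, aster
Level 2: hop, fig, plum, ash
Level 3: tulip, iris, moss, rose
Level 4: cedar, teak, poppy, sage
Level 5: lily
Full level-order sequence: reed, yew, aster, hop, fig, plum, ash, tulip, iris, moss, rose, cedar, teak, poppy, sage, lily.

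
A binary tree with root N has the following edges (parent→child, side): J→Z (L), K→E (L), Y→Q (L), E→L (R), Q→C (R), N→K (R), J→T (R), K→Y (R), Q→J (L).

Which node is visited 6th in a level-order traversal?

Q

Level-order visits nodes level by level from the root, left to right within each level.
Level 0: N
Level 1: K
Level 2: E, Y
Level 3: L, Q
Level 4: J, C
Level 5: Z, T
Full level-order sequence: N, K, E, Y, L, Q, J, C, Z, T.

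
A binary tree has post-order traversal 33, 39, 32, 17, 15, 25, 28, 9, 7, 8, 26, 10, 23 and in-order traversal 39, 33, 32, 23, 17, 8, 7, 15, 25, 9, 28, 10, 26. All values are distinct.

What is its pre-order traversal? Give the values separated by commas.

23, 32, 39, 33, 10, 8, 17, 7, 9, 25, 15, 28, 26

The last element of post-order is the root; it splits in-order into left and right subtrees.
Root 23: left subtree has 3 nodes {39, 33, 32}, right has 9 {17, 8, 7, 15, 25, 9, 28, 10, 26}.
  Root 32: left subtree has 2 nodes {39, 33}, right has 0 { }.
    Root 39: left subtree has 0 nodes { }, right has 1 {33}.
  Root 10: left subtree has 7 nodes {17, 8, 7, 15, 25, 9, 28}, right has 1 {26}.
    Root 8: left subtree has 1 node {17}, right has 5 {7, 15, 25, 9, 28}.
      Root 7: left subtree has 0 nodes { }, right has 4 {15, 25, 9, 28}.
        Root 9: left subtree has 2 nodes {15, 25}, right has 1 {28}.
          Root 25: left subtree has 1 node {15}, right has 0 { }.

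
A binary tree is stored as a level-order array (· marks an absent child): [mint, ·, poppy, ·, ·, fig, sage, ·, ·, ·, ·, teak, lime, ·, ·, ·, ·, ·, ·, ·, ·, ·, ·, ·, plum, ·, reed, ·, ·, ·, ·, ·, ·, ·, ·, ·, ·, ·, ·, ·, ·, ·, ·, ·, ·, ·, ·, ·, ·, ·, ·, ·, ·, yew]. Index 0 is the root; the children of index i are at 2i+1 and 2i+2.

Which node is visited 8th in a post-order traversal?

Post-order visits the left subtree, then the right subtree, then the node.
At mint: no left child.
At mint: go right to poppy.
  At poppy: go left to fig.
    At fig: go left to teak.
      At teak: no left child.
      At teak: go right to plum.
        plum is a leaf — visit plum.
      Visit teak.
    At fig: go right to lime.
      At lime: no left child.
      At lime: go right to reed.
        At reed: go left to yew.
          yew is a leaf — visit yew.
        At reed: no right child.
        Visit reed.
      Visit lime.
    Visit fig.
  At poppy: go right to sage.
    sage is a leaf — visit sage.
  Visit poppy.
Visit mint.
Full post-order sequence: plum, teak, yew, reed, lime, fig, sage, poppy, mint.

poppy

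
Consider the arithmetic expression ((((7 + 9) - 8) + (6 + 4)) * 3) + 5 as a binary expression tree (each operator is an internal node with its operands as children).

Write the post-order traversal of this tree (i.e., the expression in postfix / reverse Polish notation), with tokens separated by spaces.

Post-order on an expression tree gives postfix notation: for each operator, emit left operand, right operand, then the operator.

7 9 + 8 - 6 4 + + 3 * 5 +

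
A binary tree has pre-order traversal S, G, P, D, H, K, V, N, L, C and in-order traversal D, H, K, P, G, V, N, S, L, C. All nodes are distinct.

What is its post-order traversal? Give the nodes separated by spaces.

The first element of pre-order is the root; it splits in-order into left and right subtrees.
Root S: left subtree has 7 nodes {D, H, K, P, G, V, N}, right has 2 {L, C}.
  Root G: left subtree has 4 nodes {D, H, K, P}, right has 2 {V, N}.
    Root P: left subtree has 3 nodes {D, H, K}, right has 0 { }.
      Root D: left subtree has 0 nodes { }, right has 2 {H, K}.
        Root H: left subtree has 0 nodes { }, right has 1 {K}.
    Root V: left subtree has 0 nodes { }, right has 1 {N}.
  Root L: left subtree has 0 nodes { }, right has 1 {C}.

K H D P N V G C L S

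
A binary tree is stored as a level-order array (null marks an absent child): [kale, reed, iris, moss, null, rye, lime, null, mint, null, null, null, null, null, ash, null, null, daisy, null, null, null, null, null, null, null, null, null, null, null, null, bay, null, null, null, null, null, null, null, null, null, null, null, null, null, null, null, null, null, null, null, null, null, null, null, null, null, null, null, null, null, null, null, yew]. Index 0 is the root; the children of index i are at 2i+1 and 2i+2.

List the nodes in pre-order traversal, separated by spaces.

kale reed moss mint daisy iris rye lime ash bay yew

Pre-order visits the node, then its left subtree, then its right subtree.
Visit kale.
At kale: go left to reed.
  Visit reed.
  At reed: go left to moss.
    Visit moss.
    At moss: no left child.
    At moss: go right to mint.
      Visit mint.
      At mint: go left to daisy.
        daisy is a leaf — visit daisy.
      At mint: no right child.
  At reed: no right child.
At kale: go right to iris.
  Visit iris.
  At iris: go left to rye.
    rye is a leaf — visit rye.
  At iris: go right to lime.
    Visit lime.
    At lime: no left child.
    At lime: go right to ash.
      Visit ash.
      At ash: no left child.
      At ash: go right to bay.
        Visit bay.
        At bay: no left child.
        At bay: go right to yew.
          yew is a leaf — visit yew.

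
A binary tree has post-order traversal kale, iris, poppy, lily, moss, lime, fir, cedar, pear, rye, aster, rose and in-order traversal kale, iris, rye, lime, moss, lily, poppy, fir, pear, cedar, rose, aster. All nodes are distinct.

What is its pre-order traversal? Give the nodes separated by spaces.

The last element of post-order is the root; it splits in-order into left and right subtrees.
Root rose: left subtree has 10 nodes {kale, iris, rye, lime, moss, lily, poppy, fir, pear, cedar}, right has 1 {aster}.
  Root rye: left subtree has 2 nodes {kale, iris}, right has 7 {lime, moss, lily, poppy, fir, pear, cedar}.
    Root iris: left subtree has 1 node {kale}, right has 0 { }.
    Root pear: left subtree has 5 nodes {lime, moss, lily, poppy, fir}, right has 1 {cedar}.
      Root fir: left subtree has 4 nodes {lime, moss, lily, poppy}, right has 0 { }.
        Root lime: left subtree has 0 nodes { }, right has 3 {moss, lily, poppy}.
          Root moss: left subtree has 0 nodes { }, right has 2 {lily, poppy}.
            Root lily: left subtree has 0 nodes { }, right has 1 {poppy}.

rose rye iris kale pear fir lime moss lily poppy cedar aster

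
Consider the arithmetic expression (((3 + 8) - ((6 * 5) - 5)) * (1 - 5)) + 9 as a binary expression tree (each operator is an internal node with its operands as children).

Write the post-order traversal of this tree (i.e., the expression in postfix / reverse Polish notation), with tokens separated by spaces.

3 8 + 6 5 * 5 - - 1 5 - * 9 +

Post-order on an expression tree gives postfix notation: for each operator, emit left operand, right operand, then the operator.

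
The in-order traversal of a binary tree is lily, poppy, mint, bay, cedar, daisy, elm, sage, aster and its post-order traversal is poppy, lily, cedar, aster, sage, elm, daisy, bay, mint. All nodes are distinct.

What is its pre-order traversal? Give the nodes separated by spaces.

mint lily poppy bay daisy cedar elm sage aster

The last element of post-order is the root; it splits in-order into left and right subtrees.
Root mint: left subtree has 2 nodes {lily, poppy}, right has 6 {bay, cedar, daisy, elm, sage, aster}.
  Root lily: left subtree has 0 nodes { }, right has 1 {poppy}.
  Root bay: left subtree has 0 nodes { }, right has 5 {cedar, daisy, elm, sage, aster}.
    Root daisy: left subtree has 1 node {cedar}, right has 3 {elm, sage, aster}.
      Root elm: left subtree has 0 nodes { }, right has 2 {sage, aster}.
        Root sage: left subtree has 0 nodes { }, right has 1 {aster}.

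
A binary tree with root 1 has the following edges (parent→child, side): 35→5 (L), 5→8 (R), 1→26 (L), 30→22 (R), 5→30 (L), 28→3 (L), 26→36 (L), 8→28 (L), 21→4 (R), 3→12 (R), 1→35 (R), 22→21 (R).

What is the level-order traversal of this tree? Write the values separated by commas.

Level-order visits nodes level by level from the root, left to right within each level.
Level 0: 1
Level 1: 26, 35
Level 2: 36, 5
Level 3: 30, 8
Level 4: 22, 28
Level 5: 21, 3
Level 6: 4, 12

1, 26, 35, 36, 5, 30, 8, 22, 28, 21, 3, 4, 12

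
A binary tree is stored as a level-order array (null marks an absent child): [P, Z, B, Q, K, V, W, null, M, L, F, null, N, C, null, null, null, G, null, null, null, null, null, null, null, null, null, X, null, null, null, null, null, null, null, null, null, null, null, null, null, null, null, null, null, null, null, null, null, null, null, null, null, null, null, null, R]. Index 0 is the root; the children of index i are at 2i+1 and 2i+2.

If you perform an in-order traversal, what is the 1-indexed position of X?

12

In-order visits the left subtree, then the node, then the right subtree.
At P: go left to Z.
  At Z: go left to Q.
    At Q: no left child.
    Visit Q.
    At Q: go right to M.
      At M: go left to G.
        G is a leaf — visit G.
      Visit M.
      At M: no right child.
  Visit Z.
  At Z: go right to K.
    At K: go left to L.
      L is a leaf — visit L.
    Visit K.
    At K: go right to F.
      F is a leaf — visit F.
Visit P.
At P: go right to B.
  At B: go left to V.
    At V: no left child.
    Visit V.
    At V: go right to N.
      N is a leaf — visit N.
  Visit B.
  At B: go right to W.
    At W: go left to C.
      At C: go left to X.
        At X: no left child.
        Visit X.
        At X: go right to R.
          R is a leaf — visit R.
      Visit C.
      At C: no right child.
    Visit W.
    At W: no right child.
Full in-order sequence: Q, G, M, Z, L, K, F, P, V, N, B, X, R, C, W.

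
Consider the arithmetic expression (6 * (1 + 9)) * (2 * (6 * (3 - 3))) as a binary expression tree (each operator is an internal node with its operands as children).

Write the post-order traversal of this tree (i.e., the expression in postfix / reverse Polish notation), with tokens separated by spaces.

6 1 9 + * 2 6 3 3 - * * *

Post-order on an expression tree gives postfix notation: for each operator, emit left operand, right operand, then the operator.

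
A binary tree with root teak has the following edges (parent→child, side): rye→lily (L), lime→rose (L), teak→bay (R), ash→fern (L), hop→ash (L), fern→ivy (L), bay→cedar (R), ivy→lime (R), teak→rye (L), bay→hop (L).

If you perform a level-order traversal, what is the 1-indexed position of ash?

Level-order visits nodes level by level from the root, left to right within each level.
Level 0: teak
Level 1: rye, bay
Level 2: lily, hop, cedar
Level 3: ash
Level 4: fern
Level 5: ivy
Level 6: lime
Level 7: rose
Full level-order sequence: teak, rye, bay, lily, hop, cedar, ash, fern, ivy, lime, rose.

7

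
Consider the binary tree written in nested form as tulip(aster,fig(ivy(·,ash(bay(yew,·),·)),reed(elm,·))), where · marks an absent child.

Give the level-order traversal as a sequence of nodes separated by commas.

tulip, aster, fig, ivy, reed, ash, elm, bay, yew

Level-order visits nodes level by level from the root, left to right within each level.
Level 0: tulip
Level 1: aster, fig
Level 2: ivy, reed
Level 3: ash, elm
Level 4: bay
Level 5: yew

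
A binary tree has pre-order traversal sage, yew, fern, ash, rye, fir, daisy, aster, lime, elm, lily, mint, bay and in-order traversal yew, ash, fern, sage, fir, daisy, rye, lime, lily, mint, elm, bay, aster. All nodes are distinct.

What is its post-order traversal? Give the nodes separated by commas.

The first element of pre-order is the root; it splits in-order into left and right subtrees.
Root sage: left subtree has 3 nodes {yew, ash, fern}, right has 9 {fir, daisy, rye, lime, lily, mint, elm, bay, aster}.
  Root yew: left subtree has 0 nodes { }, right has 2 {ash, fern}.
    Root fern: left subtree has 1 node {ash}, right has 0 { }.
  Root rye: left subtree has 2 nodes {fir, daisy}, right has 6 {lime, lily, mint, elm, bay, aster}.
    Root fir: left subtree has 0 nodes { }, right has 1 {daisy}.
    Root aster: left subtree has 5 nodes {lime, lily, mint, elm, bay}, right has 0 { }.
      Root lime: left subtree has 0 nodes { }, right has 4 {lily, mint, elm, bay}.
        Root elm: left subtree has 2 nodes {lily, mint}, right has 1 {bay}.
          Root lily: left subtree has 0 nodes { }, right has 1 {mint}.

ash, fern, yew, daisy, fir, mint, lily, bay, elm, lime, aster, rye, sage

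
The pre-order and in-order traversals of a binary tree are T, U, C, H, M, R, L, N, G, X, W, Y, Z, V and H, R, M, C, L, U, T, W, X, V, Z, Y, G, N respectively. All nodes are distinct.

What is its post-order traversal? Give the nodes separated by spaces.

R M H L C U W V Z Y X G N T

The first element of pre-order is the root; it splits in-order into left and right subtrees.
Root T: left subtree has 6 nodes {H, R, M, C, L, U}, right has 7 {W, X, V, Z, Y, G, N}.
  Root U: left subtree has 5 nodes {H, R, M, C, L}, right has 0 { }.
    Root C: left subtree has 3 nodes {H, R, M}, right has 1 {L}.
      Root H: left subtree has 0 nodes { }, right has 2 {R, M}.
        Root M: left subtree has 1 node {R}, right has 0 { }.
  Root N: left subtree has 6 nodes {W, X, V, Z, Y, G}, right has 0 { }.
    Root G: left subtree has 5 nodes {W, X, V, Z, Y}, right has 0 { }.
      Root X: left subtree has 1 node {W}, right has 3 {V, Z, Y}.
        Root Y: left subtree has 2 nodes {V, Z}, right has 0 { }.
          Root Z: left subtree has 1 node {V}, right has 0 { }.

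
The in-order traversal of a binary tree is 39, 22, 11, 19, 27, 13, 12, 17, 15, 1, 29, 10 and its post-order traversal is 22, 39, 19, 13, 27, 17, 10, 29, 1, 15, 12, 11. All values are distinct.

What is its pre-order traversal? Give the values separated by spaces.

11 39 22 12 27 19 13 15 17 1 29 10

The last element of post-order is the root; it splits in-order into left and right subtrees.
Root 11: left subtree has 2 nodes {39, 22}, right has 9 {19, 27, 13, 12, 17, 15, 1, 29, 10}.
  Root 39: left subtree has 0 nodes { }, right has 1 {22}.
  Root 12: left subtree has 3 nodes {19, 27, 13}, right has 5 {17, 15, 1, 29, 10}.
    Root 27: left subtree has 1 node {19}, right has 1 {13}.
    Root 15: left subtree has 1 node {17}, right has 3 {1, 29, 10}.
      Root 1: left subtree has 0 nodes { }, right has 2 {29, 10}.
        Root 29: left subtree has 0 nodes { }, right has 1 {10}.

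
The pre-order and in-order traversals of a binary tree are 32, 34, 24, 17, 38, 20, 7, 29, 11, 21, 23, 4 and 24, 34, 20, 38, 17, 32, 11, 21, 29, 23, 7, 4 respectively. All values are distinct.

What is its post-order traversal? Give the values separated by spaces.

The first element of pre-order is the root; it splits in-order into left and right subtrees.
Root 32: left subtree has 5 nodes {24, 34, 20, 38, 17}, right has 6 {11, 21, 29, 23, 7, 4}.
  Root 34: left subtree has 1 node {24}, right has 3 {20, 38, 17}.
    Root 17: left subtree has 2 nodes {20, 38}, right has 0 { }.
      Root 38: left subtree has 1 node {20}, right has 0 { }.
  Root 7: left subtree has 4 nodes {11, 21, 29, 23}, right has 1 {4}.
    Root 29: left subtree has 2 nodes {11, 21}, right has 1 {23}.
      Root 11: left subtree has 0 nodes { }, right has 1 {21}.

24 20 38 17 34 21 11 23 29 4 7 32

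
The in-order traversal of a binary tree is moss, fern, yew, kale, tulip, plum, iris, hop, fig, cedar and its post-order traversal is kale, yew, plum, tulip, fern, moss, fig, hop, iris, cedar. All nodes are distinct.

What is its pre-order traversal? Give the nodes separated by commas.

The last element of post-order is the root; it splits in-order into left and right subtrees.
Root cedar: left subtree has 9 nodes {moss, fern, yew, kale, tulip, plum, iris, hop, fig}, right has 0 { }.
  Root iris: left subtree has 6 nodes {moss, fern, yew, kale, tulip, plum}, right has 2 {hop, fig}.
    Root moss: left subtree has 0 nodes { }, right has 5 {fern, yew, kale, tulip, plum}.
      Root fern: left subtree has 0 nodes { }, right has 4 {yew, kale, tulip, plum}.
        Root tulip: left subtree has 2 nodes {yew, kale}, right has 1 {plum}.
          Root yew: left subtree has 0 nodes { }, right has 1 {kale}.
    Root hop: left subtree has 0 nodes { }, right has 1 {fig}.

cedar, iris, moss, fern, tulip, yew, kale, plum, hop, fig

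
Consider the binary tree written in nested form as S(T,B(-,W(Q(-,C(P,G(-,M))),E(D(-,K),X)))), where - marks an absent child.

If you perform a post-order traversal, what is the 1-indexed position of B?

12

Post-order visits the left subtree, then the right subtree, then the node.
At S: go left to T.
  T is a leaf — visit T.
At S: go right to B.
  At B: no left child.
  At B: go right to W.
    At W: go left to Q.
      At Q: no left child.
      At Q: go right to C.
        At C: go left to P.
          P is a leaf — visit P.
        At C: go right to G.
          At G: no left child.
          At G: go right to M.
            M is a leaf — visit M.
          Visit G.
        Visit C.
      Visit Q.
    At W: go right to E.
      At E: go left to D.
        At D: no left child.
        At D: go right to K.
          K is a leaf — visit K.
        Visit D.
      At E: go right to X.
        X is a leaf — visit X.
      Visit E.
    Visit W.
  Visit B.
Visit S.
Full post-order sequence: T, P, M, G, C, Q, K, D, X, E, W, B, S.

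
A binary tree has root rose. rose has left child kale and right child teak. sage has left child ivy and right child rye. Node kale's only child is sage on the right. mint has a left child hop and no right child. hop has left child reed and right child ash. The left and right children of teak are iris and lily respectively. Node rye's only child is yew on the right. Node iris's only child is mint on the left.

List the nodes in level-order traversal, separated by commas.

rose, kale, teak, sage, iris, lily, ivy, rye, mint, yew, hop, reed, ash

Level-order visits nodes level by level from the root, left to right within each level.
Level 0: rose
Level 1: kale, teak
Level 2: sage, iris, lily
Level 3: ivy, rye, mint
Level 4: yew, hop
Level 5: reed, ash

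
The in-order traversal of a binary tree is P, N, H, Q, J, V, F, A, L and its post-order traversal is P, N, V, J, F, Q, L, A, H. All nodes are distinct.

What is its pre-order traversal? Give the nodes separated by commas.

The last element of post-order is the root; it splits in-order into left and right subtrees.
Root H: left subtree has 2 nodes {P, N}, right has 6 {Q, J, V, F, A, L}.
  Root N: left subtree has 1 node {P}, right has 0 { }.
  Root A: left subtree has 4 nodes {Q, J, V, F}, right has 1 {L}.
    Root Q: left subtree has 0 nodes { }, right has 3 {J, V, F}.
      Root F: left subtree has 2 nodes {J, V}, right has 0 { }.
        Root J: left subtree has 0 nodes { }, right has 1 {V}.

H, N, P, A, Q, F, J, V, L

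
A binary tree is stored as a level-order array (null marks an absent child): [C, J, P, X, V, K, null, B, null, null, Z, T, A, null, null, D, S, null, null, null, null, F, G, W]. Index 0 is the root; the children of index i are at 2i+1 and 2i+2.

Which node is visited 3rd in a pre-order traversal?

X

Pre-order visits the node, then its left subtree, then its right subtree.
Visit C.
At C: go left to J.
  Visit J.
  At J: go left to X.
    Visit X.
    At X: go left to B.
      Visit B.
      At B: go left to D.
        D is a leaf — visit D.
      At B: go right to S.
        S is a leaf — visit S.
    At X: no right child.
  At J: go right to V.
    Visit V.
    At V: no left child.
    At V: go right to Z.
      Visit Z.
      At Z: go left to F.
        F is a leaf — visit F.
      At Z: go right to G.
        G is a leaf — visit G.
At C: go right to P.
  Visit P.
  At P: go left to K.
    Visit K.
    At K: go left to T.
      Visit T.
      At T: go left to W.
        W is a leaf — visit W.
      At T: no right child.
    At K: go right to A.
      A is a leaf — visit A.
  At P: no right child.
Full pre-order sequence: C, J, X, B, D, S, V, Z, F, G, P, K, T, W, A.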